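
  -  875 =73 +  - 948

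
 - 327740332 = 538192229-865932561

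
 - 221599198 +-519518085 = - 741117283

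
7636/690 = 166/15 = 11.07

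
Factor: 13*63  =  3^2 * 7^1*13^1= 819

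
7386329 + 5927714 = 13314043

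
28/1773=28/1773 = 0.02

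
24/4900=6/1225 = 0.00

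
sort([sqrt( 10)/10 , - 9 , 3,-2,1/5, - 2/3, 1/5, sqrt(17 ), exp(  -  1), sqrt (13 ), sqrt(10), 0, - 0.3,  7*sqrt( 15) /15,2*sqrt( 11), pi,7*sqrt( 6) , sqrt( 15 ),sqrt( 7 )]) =[ - 9 , - 2, - 2/3, - 0.3, 0, 1/5,1/5 , sqrt(10)/10 , exp ( -1),7*sqrt( 15)/15, sqrt(7 ) , 3, pi, sqrt(10), sqrt (13), sqrt(15 ), sqrt(17 ), 2*sqrt (11 ),  7*sqrt (6 )] 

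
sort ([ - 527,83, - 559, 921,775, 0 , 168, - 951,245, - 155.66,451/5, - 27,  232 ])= [  -  951, - 559,- 527, - 155.66, - 27,0, 83, 451/5 , 168, 232,245, 775,921 ] 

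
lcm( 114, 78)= 1482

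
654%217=3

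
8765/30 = 1753/6 = 292.17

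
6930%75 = 30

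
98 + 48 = 146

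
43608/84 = 3634/7=519.14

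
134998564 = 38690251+96308313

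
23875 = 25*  955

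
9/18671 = 9/18671 = 0.00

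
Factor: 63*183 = 3^3*7^1*61^1 = 11529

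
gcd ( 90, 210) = 30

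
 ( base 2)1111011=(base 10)123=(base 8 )173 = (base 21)5i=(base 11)102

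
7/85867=7/85867 = 0.00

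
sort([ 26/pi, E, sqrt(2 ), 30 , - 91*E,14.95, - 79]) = [ - 91 * E , - 79, sqrt(2), E,  26/pi,  14.95, 30 ] 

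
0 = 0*796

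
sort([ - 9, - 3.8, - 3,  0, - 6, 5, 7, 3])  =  [ - 9, - 6,-3.8,-3,0, 3,5,7] 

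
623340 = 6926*90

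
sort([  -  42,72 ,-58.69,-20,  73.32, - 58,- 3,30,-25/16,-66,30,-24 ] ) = [ - 66,-58.69, - 58, - 42, - 24, - 20,  -  3, - 25/16,30,30, 72 , 73.32]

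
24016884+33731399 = 57748283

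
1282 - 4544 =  - 3262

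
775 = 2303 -1528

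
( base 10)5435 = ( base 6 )41055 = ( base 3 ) 21110022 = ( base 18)GDH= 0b1010100111011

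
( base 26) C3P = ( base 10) 8215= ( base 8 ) 20027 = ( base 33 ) 7HV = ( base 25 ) d3f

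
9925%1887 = 490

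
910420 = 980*929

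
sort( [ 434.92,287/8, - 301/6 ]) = [ - 301/6, 287/8,434.92] 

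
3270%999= 273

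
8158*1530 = 12481740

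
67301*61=4105361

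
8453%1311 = 587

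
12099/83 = 12099/83 = 145.77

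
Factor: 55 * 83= 4565= 5^1*11^1*83^1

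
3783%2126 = 1657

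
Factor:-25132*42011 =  - 2^2*  43^1*61^1  *  103^1*977^1 = - 1055820452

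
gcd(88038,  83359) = 1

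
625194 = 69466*9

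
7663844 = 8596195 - 932351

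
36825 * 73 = 2688225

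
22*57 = 1254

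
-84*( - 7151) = 600684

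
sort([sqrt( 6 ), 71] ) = [sqrt(6 ), 71 ] 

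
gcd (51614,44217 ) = 1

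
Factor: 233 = 233^1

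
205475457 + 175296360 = 380771817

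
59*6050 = 356950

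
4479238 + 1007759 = 5486997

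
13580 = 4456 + 9124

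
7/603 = 7/603 = 0.01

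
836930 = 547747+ 289183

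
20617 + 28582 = 49199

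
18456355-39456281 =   -  20999926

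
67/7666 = 67/7666  =  0.01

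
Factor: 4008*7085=2^3*3^1*5^1*13^1 * 109^1*167^1 = 28396680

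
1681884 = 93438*18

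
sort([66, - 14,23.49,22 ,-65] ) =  [ - 65,-14 , 22,23.49,66 ]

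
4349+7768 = 12117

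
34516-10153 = 24363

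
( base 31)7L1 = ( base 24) CJB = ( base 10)7379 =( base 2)1110011010011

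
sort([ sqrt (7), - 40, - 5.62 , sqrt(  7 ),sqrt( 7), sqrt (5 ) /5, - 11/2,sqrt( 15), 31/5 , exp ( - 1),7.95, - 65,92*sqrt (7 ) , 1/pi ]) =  [ -65, - 40 , - 5.62, - 11/2, 1/pi, exp( - 1 ),  sqrt( 5)/5, sqrt( 7 ),sqrt (7),sqrt (7 ) , sqrt( 15),31/5 , 7.95,92*sqrt( 7 )] 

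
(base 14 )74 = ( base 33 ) 33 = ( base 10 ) 102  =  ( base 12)86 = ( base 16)66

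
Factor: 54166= 2^1*7^1*53^1*73^1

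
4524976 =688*6577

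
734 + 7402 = 8136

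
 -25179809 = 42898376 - 68078185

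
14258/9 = 14258/9 = 1584.22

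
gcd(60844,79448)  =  4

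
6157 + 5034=11191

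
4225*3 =12675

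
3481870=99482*35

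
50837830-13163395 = 37674435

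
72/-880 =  -1 + 101/110 = -0.08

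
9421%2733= 1222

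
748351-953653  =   - 205302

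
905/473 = 905/473 = 1.91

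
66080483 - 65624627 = 455856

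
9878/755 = 13 + 63/755 =13.08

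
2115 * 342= 723330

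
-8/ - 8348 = 2/2087 =0.00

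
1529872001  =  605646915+924225086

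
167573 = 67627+99946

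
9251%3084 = 3083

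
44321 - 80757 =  - 36436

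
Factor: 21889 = 7^1*53^1*59^1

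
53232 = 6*8872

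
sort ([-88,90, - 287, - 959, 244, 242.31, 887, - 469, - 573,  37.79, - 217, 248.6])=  [- 959,  -  573 , - 469, - 287,-217, - 88,37.79,90, 242.31,244,248.6, 887] 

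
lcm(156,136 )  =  5304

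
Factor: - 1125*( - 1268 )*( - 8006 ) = -2^3*3^2*5^3*317^1*4003^1 = -  11420559000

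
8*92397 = 739176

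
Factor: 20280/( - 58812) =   -  2^1*5^1*29^( - 1) = - 10/29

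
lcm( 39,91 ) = 273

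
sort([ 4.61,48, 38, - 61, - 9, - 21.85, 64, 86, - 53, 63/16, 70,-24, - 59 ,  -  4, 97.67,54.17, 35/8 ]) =[ - 61, - 59, - 53, -24, - 21.85,  -  9,-4, 63/16, 35/8,  4.61, 38,48, 54.17, 64,70, 86,97.67 ]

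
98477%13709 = 2514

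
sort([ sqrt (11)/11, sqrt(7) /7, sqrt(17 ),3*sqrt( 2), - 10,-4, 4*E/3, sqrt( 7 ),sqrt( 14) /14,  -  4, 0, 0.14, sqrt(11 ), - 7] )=[ - 10, - 7, - 4, - 4,0, 0.14 , sqrt( 14 )/14,sqrt( 11) /11,sqrt(7) /7 , sqrt( 7),sqrt( 11 ), 4*E/3,sqrt( 17),  3 *sqrt (2)]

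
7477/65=7477/65 = 115.03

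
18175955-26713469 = -8537514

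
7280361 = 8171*891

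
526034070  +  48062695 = 574096765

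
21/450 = 7/150 = 0.05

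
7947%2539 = 330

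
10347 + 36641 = 46988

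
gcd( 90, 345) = 15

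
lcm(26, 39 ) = 78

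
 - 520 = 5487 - 6007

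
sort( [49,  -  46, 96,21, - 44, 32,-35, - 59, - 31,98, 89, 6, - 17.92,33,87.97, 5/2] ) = [-59, - 46, - 44, - 35 , - 31, - 17.92, 5/2, 6,21,32, 33, 49, 87.97,89 , 96 , 98] 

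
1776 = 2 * 888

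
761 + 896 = 1657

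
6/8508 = 1/1418 = 0.00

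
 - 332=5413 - 5745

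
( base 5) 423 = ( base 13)89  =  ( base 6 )305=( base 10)113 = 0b1110001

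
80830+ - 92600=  - 11770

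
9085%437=345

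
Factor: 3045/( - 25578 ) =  -5/42= - 2^(  -  1 )*3^( - 1)*5^1*7^( - 1 ) 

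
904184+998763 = 1902947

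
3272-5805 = - 2533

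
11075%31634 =11075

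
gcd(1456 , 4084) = 4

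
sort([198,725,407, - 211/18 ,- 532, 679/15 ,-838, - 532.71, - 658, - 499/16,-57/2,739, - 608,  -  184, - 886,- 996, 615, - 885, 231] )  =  [ - 996 , - 886, - 885,-838 ,  -  658,  -  608, - 532.71, - 532 , - 184, - 499/16,  -  57/2, - 211/18 , 679/15, 198,  231, 407,615,725 , 739] 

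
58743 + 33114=91857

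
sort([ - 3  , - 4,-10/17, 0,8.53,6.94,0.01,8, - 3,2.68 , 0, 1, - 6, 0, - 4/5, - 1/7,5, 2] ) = [ - 6, - 4,-3, - 3, - 4/5, - 10/17, - 1/7,0,0,0,  0.01,  1,2,2.68,5  ,  6.94,8,8.53]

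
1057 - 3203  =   - 2146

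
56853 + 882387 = 939240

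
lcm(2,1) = 2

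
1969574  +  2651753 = 4621327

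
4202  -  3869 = 333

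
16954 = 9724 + 7230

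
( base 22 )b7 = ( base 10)249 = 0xf9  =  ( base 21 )BI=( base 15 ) 119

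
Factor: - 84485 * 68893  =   -5^1*11^1*61^1*277^1 *6263^1 = - 5820425105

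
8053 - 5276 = 2777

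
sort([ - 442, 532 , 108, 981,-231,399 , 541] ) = [-442,-231,108,399, 532,541, 981 ] 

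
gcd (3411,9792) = 9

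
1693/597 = 1693/597 = 2.84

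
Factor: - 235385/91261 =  - 5^1*179^1*347^( - 1 ) = - 895/347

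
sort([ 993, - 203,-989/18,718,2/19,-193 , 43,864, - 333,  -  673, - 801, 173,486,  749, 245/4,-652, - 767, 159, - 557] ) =[ -801,-767 ,  -  673, - 652, -557,- 333, - 203, - 193, - 989/18,2/19,43,245/4,159,173, 486,718,749,864,993 ]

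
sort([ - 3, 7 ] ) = [ - 3,7 ]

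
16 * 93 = 1488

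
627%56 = 11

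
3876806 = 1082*3583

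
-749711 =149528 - 899239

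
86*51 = 4386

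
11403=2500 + 8903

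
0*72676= 0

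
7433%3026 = 1381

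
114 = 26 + 88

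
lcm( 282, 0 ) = 0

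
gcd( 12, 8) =4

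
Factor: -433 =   -  433^1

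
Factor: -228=- 2^2*3^1 *19^1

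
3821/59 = 3821/59= 64.76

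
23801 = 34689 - 10888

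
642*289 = 185538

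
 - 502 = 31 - 533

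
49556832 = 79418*624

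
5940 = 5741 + 199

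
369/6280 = 369/6280=0.06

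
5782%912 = 310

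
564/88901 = 564/88901 =0.01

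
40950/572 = 71 + 13/22 = 71.59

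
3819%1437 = 945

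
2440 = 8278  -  5838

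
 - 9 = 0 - 9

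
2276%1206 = 1070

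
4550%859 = 255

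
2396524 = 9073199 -6676675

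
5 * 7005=35025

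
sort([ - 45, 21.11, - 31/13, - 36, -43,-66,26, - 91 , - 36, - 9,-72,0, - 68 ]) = [-91, - 72, -68 , - 66 , - 45, - 43, - 36, - 36,- 9, - 31/13,0, 21.11, 26 ] 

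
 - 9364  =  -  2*4682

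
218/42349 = 218/42349 = 0.01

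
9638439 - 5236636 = 4401803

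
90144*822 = 74098368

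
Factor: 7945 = 5^1*7^1*227^1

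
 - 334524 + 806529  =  472005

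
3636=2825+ 811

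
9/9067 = 9/9067 = 0.00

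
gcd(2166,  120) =6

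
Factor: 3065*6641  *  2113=43009407145= 5^1*29^1*229^1*613^1 * 2113^1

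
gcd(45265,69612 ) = 1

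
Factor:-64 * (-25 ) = 1600= 2^6*5^2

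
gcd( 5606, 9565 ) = 1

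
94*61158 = 5748852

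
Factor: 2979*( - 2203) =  - 6562737 = -3^2*331^1*2203^1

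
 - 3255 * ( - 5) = 16275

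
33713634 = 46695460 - 12981826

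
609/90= 203/30 = 6.77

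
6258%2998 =262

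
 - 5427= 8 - 5435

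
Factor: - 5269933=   -  5269933^1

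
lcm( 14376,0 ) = 0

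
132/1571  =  132/1571 = 0.08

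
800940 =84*9535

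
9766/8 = 4883/4 = 1220.75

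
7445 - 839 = 6606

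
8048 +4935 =12983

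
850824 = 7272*117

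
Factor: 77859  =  3^2*41^1*211^1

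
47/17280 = 47/17280=0.00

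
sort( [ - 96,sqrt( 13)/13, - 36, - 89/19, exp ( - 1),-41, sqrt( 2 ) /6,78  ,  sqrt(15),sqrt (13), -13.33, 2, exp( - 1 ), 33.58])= [  -  96, - 41, - 36,-13.33, - 89/19,sqrt (2 )/6, sqrt(13)/13,  exp(-1) , exp( - 1 ), 2, sqrt( 13 ),  sqrt(15), 33.58,78]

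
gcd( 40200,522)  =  6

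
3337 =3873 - 536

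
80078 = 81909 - 1831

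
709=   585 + 124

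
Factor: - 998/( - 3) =2^1*3^( - 1) * 499^1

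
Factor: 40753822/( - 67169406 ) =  - 3^( -1)*19^1*67^1*607^ ( - 1) *16007^1*18443^( - 1) = -20376911/33584703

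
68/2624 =17/656 = 0.03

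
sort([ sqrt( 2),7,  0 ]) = [ 0, sqrt( 2),7] 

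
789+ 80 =869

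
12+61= 73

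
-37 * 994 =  - 36778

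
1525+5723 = 7248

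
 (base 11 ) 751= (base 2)1110000111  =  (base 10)903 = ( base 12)633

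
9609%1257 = 810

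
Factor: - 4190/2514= -5/3= - 3^( - 1)*5^1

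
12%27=12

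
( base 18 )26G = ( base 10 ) 772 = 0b1100000100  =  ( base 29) qi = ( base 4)30010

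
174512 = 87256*2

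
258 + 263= 521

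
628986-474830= 154156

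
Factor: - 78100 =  - 2^2*5^2 * 11^1 * 71^1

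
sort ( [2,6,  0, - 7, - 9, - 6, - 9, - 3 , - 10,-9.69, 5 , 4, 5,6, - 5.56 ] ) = [  -  10, - 9.69, -9, - 9, -7, - 6, - 5.56,  -  3, 0, 2, 4, 5,  5,  6 , 6 ]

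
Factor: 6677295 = 3^1*5^1 * 163^1 * 2731^1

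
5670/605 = 1134/121= 9.37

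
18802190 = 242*77695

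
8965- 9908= - 943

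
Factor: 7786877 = 7^1*29^1*89^1 * 431^1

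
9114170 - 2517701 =6596469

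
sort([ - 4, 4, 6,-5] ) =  [ - 5, - 4  ,  4, 6]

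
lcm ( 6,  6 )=6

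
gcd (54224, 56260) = 4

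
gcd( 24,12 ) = 12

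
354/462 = 59/77 = 0.77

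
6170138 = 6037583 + 132555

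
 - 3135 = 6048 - 9183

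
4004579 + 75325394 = 79329973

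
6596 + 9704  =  16300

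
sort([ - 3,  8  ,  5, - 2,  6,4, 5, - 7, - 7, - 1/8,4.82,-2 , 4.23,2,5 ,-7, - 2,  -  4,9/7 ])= [ - 7, - 7, - 7, - 4,-3,-2,-2,- 2,- 1/8, 9/7,  2, 4, 4.23, 4.82 , 5,5, 5, 6,  8 ]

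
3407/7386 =3407/7386 = 0.46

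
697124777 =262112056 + 435012721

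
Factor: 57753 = 3^4 * 23^1*31^1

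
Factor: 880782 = 2^1  *  3^1*7^1*67^1*313^1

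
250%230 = 20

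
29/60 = 29/60 = 0.48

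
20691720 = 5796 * 3570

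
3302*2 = 6604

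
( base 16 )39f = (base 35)qh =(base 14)4a3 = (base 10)927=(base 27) 179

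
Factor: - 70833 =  - 3^1*7^1*3373^1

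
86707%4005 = 2602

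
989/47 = 989/47 = 21.04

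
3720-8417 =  - 4697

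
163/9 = 163/9= 18.11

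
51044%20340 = 10364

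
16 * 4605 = 73680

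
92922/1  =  92922 = 92922.00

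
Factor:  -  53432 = -2^3*6679^1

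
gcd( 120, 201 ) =3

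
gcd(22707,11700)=9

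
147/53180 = 147/53180 = 0.00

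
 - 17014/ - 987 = 17 + 5/21 = 17.24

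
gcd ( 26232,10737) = 3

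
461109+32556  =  493665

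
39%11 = 6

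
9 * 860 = 7740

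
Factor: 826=2^1 * 7^1*59^1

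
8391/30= 2797/10  =  279.70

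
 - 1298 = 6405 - 7703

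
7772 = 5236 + 2536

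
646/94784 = 323/47392 = 0.01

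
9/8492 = 9/8492 = 0.00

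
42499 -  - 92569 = 135068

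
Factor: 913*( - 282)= - 2^1  *  3^1*11^1*47^1*83^1  =  - 257466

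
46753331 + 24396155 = 71149486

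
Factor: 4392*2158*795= 7534959120  =  2^4*3^3*5^1*13^1*53^1*61^1*83^1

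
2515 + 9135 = 11650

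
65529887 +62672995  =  128202882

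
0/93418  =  0= 0.00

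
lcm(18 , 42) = 126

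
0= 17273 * 0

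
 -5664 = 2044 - 7708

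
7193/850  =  8 + 393/850 = 8.46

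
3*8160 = 24480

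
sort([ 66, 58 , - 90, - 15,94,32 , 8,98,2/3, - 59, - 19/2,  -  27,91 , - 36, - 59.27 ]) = [  -  90,-59.27, - 59,  -  36,  -  27, - 15, - 19/2,2/3,8,32, 58,66,91, 94,  98 ] 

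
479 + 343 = 822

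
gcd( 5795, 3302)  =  1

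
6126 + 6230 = 12356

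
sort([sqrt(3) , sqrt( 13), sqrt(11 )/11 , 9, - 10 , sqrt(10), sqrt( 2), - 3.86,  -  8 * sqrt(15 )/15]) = [ - 10 , - 3.86, -8*sqrt(15 )/15 , sqrt(11)/11,sqrt( 2), sqrt(3), sqrt( 10), sqrt(13), 9]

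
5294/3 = 5294/3 = 1764.67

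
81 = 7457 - 7376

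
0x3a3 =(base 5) 12211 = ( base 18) 2fd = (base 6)4151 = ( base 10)931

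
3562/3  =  1187 +1/3 = 1187.33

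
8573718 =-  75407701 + 83981419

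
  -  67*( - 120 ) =8040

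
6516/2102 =3258/1051 = 3.10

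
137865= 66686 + 71179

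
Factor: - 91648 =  - 2^9*179^1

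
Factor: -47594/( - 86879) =2^1*13^( - 1 )*41^ ( - 1) * 53^1 * 163^( - 1) * 449^1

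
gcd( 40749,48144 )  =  51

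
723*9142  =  6609666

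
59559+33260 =92819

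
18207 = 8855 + 9352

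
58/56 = 1 + 1/28 = 1.04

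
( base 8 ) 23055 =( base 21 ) 1138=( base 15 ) 2d68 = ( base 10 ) 9773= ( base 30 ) apn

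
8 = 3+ 5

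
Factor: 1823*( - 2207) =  - 1823^1 * 2207^1=-4023361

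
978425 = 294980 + 683445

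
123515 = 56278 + 67237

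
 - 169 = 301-470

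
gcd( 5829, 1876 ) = 67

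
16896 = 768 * 22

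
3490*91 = 317590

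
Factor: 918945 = 3^4*5^1*2269^1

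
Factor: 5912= 2^3 * 739^1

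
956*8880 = 8489280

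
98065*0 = 0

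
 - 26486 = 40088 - 66574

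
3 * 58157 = 174471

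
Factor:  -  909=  - 3^2*101^1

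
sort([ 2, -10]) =[ - 10, 2] 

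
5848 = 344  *17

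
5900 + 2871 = 8771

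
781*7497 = 5855157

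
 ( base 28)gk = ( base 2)111010100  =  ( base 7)1236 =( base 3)122100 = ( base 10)468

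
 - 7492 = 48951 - 56443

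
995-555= 440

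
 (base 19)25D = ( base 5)11310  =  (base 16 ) 33E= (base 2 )1100111110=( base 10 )830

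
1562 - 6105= -4543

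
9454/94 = 4727/47 = 100.57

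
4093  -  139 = 3954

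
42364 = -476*( - 89 )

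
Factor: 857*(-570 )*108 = -52756920= -  2^3 * 3^4*5^1 * 19^1 * 857^1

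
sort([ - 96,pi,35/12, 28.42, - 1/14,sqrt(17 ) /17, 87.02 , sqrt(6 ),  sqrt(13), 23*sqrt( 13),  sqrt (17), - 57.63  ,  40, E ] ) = [ -96, - 57.63, - 1/14,sqrt( 17)/17,  sqrt(6),E , 35/12 , pi,sqrt(13), sqrt(17),28.42,  40,23* sqrt(13),87.02 ] 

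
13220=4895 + 8325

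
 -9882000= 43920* ( - 225 )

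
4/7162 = 2/3581 = 0.00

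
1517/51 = 1517/51 =29.75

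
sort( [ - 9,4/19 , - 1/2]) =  [-9,-1/2  ,  4/19]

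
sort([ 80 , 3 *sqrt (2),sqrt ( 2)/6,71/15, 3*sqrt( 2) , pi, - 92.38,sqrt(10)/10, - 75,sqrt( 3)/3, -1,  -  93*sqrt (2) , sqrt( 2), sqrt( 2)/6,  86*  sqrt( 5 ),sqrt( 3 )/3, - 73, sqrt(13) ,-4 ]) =[  -  93*sqrt( 2 ), - 92.38, - 75, - 73, - 4,  -  1, sqrt( 2) /6,sqrt (2) /6, sqrt(10 )/10, sqrt( 3)/3,sqrt( 3 )/3,sqrt (2 ), pi, sqrt(13),3*sqrt(2),3*sqrt(2 ),71/15,80, 86*sqrt( 5 ) ] 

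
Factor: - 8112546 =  - 2^1*3^2*13^1*37^1*937^1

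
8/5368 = 1/671  =  0.00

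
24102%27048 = 24102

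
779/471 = 779/471 = 1.65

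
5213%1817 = 1579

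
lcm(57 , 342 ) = 342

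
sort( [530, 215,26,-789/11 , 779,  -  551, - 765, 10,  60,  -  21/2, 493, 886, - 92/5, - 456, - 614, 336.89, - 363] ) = [ - 765, - 614,-551, - 456, - 363, - 789/11,- 92/5, - 21/2, 10, 26, 60,215,336.89,  493,  530,  779, 886]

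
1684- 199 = 1485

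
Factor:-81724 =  - 2^2 *20431^1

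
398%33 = 2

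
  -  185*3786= - 700410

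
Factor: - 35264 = -2^6*19^1*29^1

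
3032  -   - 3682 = 6714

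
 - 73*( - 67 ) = 4891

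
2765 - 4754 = - 1989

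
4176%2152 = 2024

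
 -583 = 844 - 1427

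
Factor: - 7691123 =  - 11^2 * 17^1*3739^1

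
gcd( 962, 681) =1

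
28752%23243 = 5509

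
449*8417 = 3779233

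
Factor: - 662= - 2^1 *331^1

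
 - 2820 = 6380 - 9200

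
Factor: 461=461^1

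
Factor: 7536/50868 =2^2*3^(-3) =4/27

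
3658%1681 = 296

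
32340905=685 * 47213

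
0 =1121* 0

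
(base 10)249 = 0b11111001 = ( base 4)3321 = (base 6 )1053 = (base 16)F9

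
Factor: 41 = 41^1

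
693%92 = 49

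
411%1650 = 411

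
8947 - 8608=339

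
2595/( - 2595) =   -  1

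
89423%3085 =3043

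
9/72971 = 9/72971 =0.00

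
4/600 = 1/150 =0.01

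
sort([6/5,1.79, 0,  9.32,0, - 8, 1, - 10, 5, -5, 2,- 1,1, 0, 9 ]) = [ - 10, - 8,-5, - 1,0, 0,0, 1, 1,6/5,1.79,2, 5,9,9.32]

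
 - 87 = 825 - 912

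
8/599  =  8/599=0.01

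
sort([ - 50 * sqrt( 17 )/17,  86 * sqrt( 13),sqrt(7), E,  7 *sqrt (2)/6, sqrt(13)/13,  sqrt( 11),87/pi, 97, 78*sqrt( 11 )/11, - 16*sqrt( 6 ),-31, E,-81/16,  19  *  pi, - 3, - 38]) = [ - 16*sqrt(6), - 38,- 31,  -  50*sqrt(17)/17,  -  81/16 , - 3,sqrt (13 )/13,7*sqrt( 2 ) /6 , sqrt(7), E,  E,sqrt( 11 ), 78*sqrt( 11) /11, 87/pi,19 *pi , 97,86*sqrt( 13)]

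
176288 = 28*6296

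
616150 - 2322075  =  - 1705925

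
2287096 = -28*( - 81682)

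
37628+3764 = 41392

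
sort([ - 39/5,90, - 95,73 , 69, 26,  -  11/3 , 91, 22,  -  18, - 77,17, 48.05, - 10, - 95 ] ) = [ - 95 , - 95, - 77, - 18,-10, - 39/5, - 11/3,17, 22, 26 , 48.05,69,  73, 90,91 ]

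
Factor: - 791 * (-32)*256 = 6479872 =2^13*7^1*113^1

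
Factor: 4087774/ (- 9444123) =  - 2^1 *3^( - 2 )*13^( - 1)*19^1*53^( - 1)*97^1*1109^1*1523^( - 1)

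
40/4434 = 20/2217=   0.01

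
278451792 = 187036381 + 91415411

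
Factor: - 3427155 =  - 3^2*5^1 * 76159^1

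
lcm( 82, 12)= 492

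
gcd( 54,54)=54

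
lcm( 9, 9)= 9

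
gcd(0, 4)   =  4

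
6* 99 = 594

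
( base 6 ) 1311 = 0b101001011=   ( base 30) b1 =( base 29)bc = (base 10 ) 331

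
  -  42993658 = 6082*( - 7069)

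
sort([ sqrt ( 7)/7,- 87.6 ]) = [-87.6, sqrt(7)/7]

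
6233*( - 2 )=-12466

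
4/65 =4/65 = 0.06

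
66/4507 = 66/4507  =  0.01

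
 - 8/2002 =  - 4/1001  =  - 0.00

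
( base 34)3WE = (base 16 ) 11da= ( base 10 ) 4570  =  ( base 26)6JK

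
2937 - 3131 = - 194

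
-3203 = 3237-6440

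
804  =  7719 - 6915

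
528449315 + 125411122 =653860437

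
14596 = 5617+8979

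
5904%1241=940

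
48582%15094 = 3300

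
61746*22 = 1358412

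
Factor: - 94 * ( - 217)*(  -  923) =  - 18827354 = - 2^1*7^1*13^1 * 31^1 * 47^1*71^1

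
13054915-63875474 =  - 50820559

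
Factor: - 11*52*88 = - 2^5 *11^2*13^1 = - 50336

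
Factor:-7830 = -2^1*3^3*5^1*29^1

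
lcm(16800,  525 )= 16800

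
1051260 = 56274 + 994986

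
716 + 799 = 1515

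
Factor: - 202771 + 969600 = 766829  =  7^1*109547^1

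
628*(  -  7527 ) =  - 4726956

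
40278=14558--25720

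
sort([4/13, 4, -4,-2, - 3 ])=[ - 4, - 3, - 2,4/13,4] 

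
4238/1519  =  4238/1519  =  2.79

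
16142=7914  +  8228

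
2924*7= 20468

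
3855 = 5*771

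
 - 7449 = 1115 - 8564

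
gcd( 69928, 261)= 1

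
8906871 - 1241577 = 7665294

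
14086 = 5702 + 8384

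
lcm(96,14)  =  672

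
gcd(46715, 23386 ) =1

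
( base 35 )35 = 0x6E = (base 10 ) 110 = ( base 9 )132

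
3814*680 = 2593520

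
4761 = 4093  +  668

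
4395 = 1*4395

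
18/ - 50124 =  - 3/8354 = - 0.00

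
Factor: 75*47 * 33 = 3^2*5^2*11^1 * 47^1=   116325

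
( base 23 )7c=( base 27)6B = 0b10101101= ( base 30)5n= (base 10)173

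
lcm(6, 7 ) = 42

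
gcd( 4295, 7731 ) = 859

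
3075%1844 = 1231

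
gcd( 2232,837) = 279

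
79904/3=79904/3 =26634.67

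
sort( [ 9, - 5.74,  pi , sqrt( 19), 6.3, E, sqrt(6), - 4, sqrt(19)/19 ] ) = [ - 5.74, - 4,sqrt(19 ) /19,  sqrt( 6), E, pi, sqrt(  19),6.3, 9]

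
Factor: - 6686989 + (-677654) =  - 3^1*11^1*13^1*17167^1 = - 7364643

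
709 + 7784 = 8493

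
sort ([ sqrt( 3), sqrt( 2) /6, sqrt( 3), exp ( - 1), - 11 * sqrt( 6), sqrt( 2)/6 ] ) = [-11*sqrt ( 6 ), sqrt( 2) /6,sqrt(2)/6,exp(-1),  sqrt( 3), sqrt(3)]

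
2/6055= 2/6055 = 0.00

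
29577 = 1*29577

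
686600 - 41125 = 645475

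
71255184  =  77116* 924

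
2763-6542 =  - 3779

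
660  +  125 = 785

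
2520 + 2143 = 4663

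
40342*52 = 2097784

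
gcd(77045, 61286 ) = 1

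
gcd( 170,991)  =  1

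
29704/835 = 35 + 479/835 = 35.57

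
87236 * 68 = 5932048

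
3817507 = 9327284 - 5509777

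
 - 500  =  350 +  - 850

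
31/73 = 31/73 = 0.42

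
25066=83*302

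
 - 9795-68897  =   - 78692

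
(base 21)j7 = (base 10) 406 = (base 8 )626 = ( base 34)bw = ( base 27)f1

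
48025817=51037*941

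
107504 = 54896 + 52608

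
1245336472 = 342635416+902701056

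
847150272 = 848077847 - 927575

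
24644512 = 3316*7432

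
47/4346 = 47/4346  =  0.01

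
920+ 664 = 1584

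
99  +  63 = 162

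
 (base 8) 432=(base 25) b7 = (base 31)93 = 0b100011010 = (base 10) 282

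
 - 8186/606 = - 14  +  149/303 = - 13.51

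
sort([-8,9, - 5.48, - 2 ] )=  [ - 8,  -  5.48, - 2, 9 ] 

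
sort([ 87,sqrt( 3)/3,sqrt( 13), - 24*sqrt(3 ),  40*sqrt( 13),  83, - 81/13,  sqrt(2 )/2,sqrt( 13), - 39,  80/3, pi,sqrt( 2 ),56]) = [  -  24*sqrt ( 3),  -  39,-81/13,sqrt( 3)/3, sqrt(2 )/2, sqrt(2 ), pi,sqrt( 13 ),sqrt( 13 ), 80/3, 56, 83,87, 40*sqrt(13) ] 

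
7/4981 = 7/4981 = 0.00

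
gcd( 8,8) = 8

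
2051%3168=2051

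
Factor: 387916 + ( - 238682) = 2^1*29^1*31^1*83^1 = 149234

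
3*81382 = 244146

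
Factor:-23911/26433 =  - 3^(- 3)*11^ ( - 1) *89^ (-1) * 23911^1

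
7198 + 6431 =13629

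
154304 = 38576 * 4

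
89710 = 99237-9527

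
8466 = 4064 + 4402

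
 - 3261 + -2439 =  - 5700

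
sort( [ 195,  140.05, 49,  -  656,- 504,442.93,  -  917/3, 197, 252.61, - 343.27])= [ - 656,- 504,-343.27, - 917/3,  49,140.05, 195,197, 252.61,442.93] 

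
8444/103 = 8444/103 = 81.98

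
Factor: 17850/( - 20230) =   -  15/17= -3^1*5^1*17^(- 1)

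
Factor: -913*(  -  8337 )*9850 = 2^1*3^1*5^2*7^1*11^1*83^1 * 197^1*397^1 = 74975057850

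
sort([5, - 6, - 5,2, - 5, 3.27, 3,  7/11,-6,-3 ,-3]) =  [-6, - 6,-5,-5, - 3,  -  3,  7/11, 2, 3, 3.27, 5]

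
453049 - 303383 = 149666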